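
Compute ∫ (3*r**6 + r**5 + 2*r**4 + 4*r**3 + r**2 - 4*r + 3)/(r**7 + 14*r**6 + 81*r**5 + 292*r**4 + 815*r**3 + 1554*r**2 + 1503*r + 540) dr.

Factor the denominator: (r + 1)**2*(r + 3)*(r + 4)*(r + 5)*(r**2 + 9).
Partial-fraction decomposition: -(2749*r - 1539)/(5100*(r**2 + 9)) + 11137/(272*(r + 5)) - 2311/(45*(r + 4)) + 337/(24*(r + 3)) - 331/(3600*(r + 1)) + 1/(30*(r + 1)**2).
Integrate each term; A/(r−a) gives A·log|r−a|; the (Br+D)/(r²+p²) term gives a log and an atan.

-331*log(r + 1)/3600 + 337*log(r + 3)/24 - 2311*log(r + 4)/45 + 11137*log(r + 5)/272 - 2749*log(r**2 + 9)/10200 + 171*atan(r/3)/1700 - 1/(30*r + 30) + C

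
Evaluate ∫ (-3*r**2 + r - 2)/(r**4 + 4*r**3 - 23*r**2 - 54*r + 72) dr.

Factor the denominator: (r - 4)*(r - 1)*(r + 3)*(r + 6).
Partial-fraction decomposition: 58/(105*(r + 6)) - 8/(21*(r + 3)) + 1/(21*(r - 1)) - 23/(105*(r - 4)).
Integrate each term: A/(r−a) contributes A·log|r−a|.

-23*log(r - 4)/105 + log(r - 1)/21 - 8*log(r + 3)/21 + 58*log(r + 6)/105 + C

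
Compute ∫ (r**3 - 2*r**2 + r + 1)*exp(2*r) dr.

Use integration by parts with u = r**3 - 2*r**2 + r + 1, dv = exp(2*r) dr, so v = exp(2*r)/2.
Apply parts 3 times (tabular method): alternate signs, differentiate u down to 0, integrate dv up.

(4*r**3 - 14*r**2 + 18*r - 5)*exp(2*r)/8 + C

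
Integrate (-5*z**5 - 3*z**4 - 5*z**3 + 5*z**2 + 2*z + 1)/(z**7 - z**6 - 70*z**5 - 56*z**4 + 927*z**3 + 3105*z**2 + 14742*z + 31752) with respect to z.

-730023799*log(z - 7)/3439521800 + 1147*log(z + 3)/5400 - 949*log(z + 4)/1210 + 36241*log(z + 6)/45630 - 1529*log(z**2 + 9)/302760 - 19867*atan(z/3)/454140 + 92693/(82940*z - 580580) + C

Factor the denominator: (z - 7)**2*(z + 3)*(z + 4)*(z + 6)*(z**2 + 9).
Partial-fraction decomposition: -(1529*z + 19867)/(151380*(z**2 + 9)) + 36241/(45630*(z + 6)) - 949/(1210*(z + 4)) + 1147/(5400*(z + 3)) - 730023799/(3439521800*(z - 7)) - 92693/(82940*(z - 7)**2).
Integrate each term; A/(z−a) gives A·log|z−a|; the (Bz+D)/(z²+p²) term gives a log and an atan.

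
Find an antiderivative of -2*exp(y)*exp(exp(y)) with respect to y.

Let u = exp(y), so du = (exp(y)) dy.
Rewriting, the integral becomes -2·∫ e^u du = -2·e^u.
Substituting back, u = exp(y).

-2*exp(exp(y)) + C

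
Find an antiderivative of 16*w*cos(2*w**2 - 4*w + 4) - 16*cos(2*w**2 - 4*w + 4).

4*sin(2*w**2 - 4*w + 4) + C

Let u = 2*w**2 - 4*w + 4, so du = (4*w - 4) dw.
Rewriting, the integral becomes 4·∫ cos(u) du = 4·sin(u).
Substituting back, u = 2*w**2 - 4*w + 4.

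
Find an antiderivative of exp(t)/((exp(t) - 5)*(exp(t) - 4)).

Let u = e^t, du = e^t dt.
The integral becomes ∫ du/((u-4)(u-5)); decompose into partial fractions.

log(exp(t) - 5) - log(exp(t) - 4) + C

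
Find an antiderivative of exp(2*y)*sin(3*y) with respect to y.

Let I denote the integral. Integrate by parts with u = sin(3*y), dv = exp(2*y) dy, so v = exp(2*y)/2: I = exp(2*y)*sin(3*y)/2 − (3/2)·∫ exp(2*y)*cos(3*y) dy.
Apply parts again with u = cos(3*y), dv = exp(2*y) dy: ∫ exp(2*y)*cos(3*y) dy = exp(2*y)*cos(3*y)/2 + (3/2)·I. Substituting back brings back I: I = exp(2*y)*sin(3*y)/2 - 3*exp(2*y)*cos(3*y)/4 − (9/4)·I.
Solving for I: (1 + 9/4)·I equals the remaining terms, so I = (4/13)·(exp(2*y)*sin(3*y)/2 - 3*exp(2*y)*cos(3*y)/4).

2*exp(2*y)*sin(3*y)/13 - 3*exp(2*y)*cos(3*y)/13 + C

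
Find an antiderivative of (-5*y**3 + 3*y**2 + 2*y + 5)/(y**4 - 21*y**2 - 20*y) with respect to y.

-log(y)/4 - 107*log(y - 5)/54 + 11*log(y + 1)/18 - 365*log(y + 4)/108 + C

Factor the denominator: y*(y - 5)*(y + 1)*(y + 4).
Partial-fraction decomposition: -365/(108*(y + 4)) + 11/(18*(y + 1)) - 107/(54*(y - 5)) - 1/(4*y).
Integrate each term: A/(y−a) contributes A·log|y−a|.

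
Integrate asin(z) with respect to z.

z*asin(z) + sqrt(-z**2 + 1) + C

Use integration by parts with u = arcsin(z), dv = dz.
Then du = 1/sqrt(-z**2 + 1) dz.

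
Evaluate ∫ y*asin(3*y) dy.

y**2*asin(3*y)/2 + y*sqrt(-9*y**2 + 1)/12 - asin(3*y)/36 + C

Use integration by parts with u = arcsin(3*y), dv = y dy.
Then du = 3/sqrt(-9*y**2 + 1) dy.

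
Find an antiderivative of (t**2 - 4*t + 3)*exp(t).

Use integration by parts with u = t**2 - 4*t + 3, dv = exp(t) dt, so v = exp(t).
Apply parts 2 times (tabular method): alternate signs, differentiate u down to 0, integrate dv up.

(t**2 - 6*t + 9)*exp(t) + C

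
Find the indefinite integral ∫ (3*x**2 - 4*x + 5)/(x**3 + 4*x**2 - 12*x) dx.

-5*log(x)/12 + 9*log(x - 2)/16 + 137*log(x + 6)/48 + C

Factor the denominator: x*(x - 2)*(x + 6).
Partial-fraction decomposition: 137/(48*(x + 6)) + 9/(16*(x - 2)) - 5/(12*x).
Integrate each term: A/(x−a) contributes A·log|x−a|.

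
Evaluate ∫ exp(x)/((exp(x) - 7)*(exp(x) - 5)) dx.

log(exp(x) - 7)/2 - log(exp(x) - 5)/2 + C

Let u = e^x, du = e^x dx.
The integral becomes ∫ du/((u-7)(u-5)); decompose into partial fractions.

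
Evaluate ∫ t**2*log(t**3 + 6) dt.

Let u = t**3 + 6, so du = (3*t**2) dt.
The integral becomes (1/3)·∫ log(u) du; integrate by parts with u′=log(u), dv′=du.

t**3*log(t**3 + 6)/3 - t**3/3 + 2*log(t**3 + 6) + C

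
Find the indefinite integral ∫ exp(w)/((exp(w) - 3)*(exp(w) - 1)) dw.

log(exp(w) - 3)/2 - log(exp(w) - 1)/2 + C

Let u = e^w, du = e^w dw.
The integral becomes ∫ du/((u-3)(u-1)); decompose into partial fractions.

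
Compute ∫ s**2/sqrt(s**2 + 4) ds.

Substitute s = 2·tan(θ), so ds = 2·sec(θ)^2 dθ and the radical becomes sqrt(s**2 + 4) = 2·sec(θ) by the Pythagorean identity.
Integrate the resulting trig expression in θ, then back-substitute tan(θ) = s/2, sec(θ) = sqrt(s**2 + 4)/2 (absorbing any constant into C).

s*sqrt(s**2 + 4)/2 - 2*log(s + sqrt(s**2 + 4)) + C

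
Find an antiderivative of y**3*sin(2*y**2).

-y**2*cos(2*y**2)/4 + sin(2*y**2)/8 + C

Let u = y², du = 2y dy; rewrite as (1/2)∫ u^1·sin(2u) du.
Now integrate by parts 1 time.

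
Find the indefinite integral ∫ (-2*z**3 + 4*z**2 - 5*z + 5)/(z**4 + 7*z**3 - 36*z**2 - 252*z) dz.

Factor the denominator: z*(z - 6)*(z + 6)*(z + 7).
Partial-fraction decomposition: -922/(91*(z + 7)) + 611/(72*(z + 6)) - 313/(936*(z - 6)) - 5/(252*z).
Integrate each term: A/(z−a) contributes A·log|z−a|.

-5*log(z)/252 - 313*log(z - 6)/936 + 611*log(z + 6)/72 - 922*log(z + 7)/91 + C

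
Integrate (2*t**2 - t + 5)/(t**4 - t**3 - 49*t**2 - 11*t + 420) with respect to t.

Factor the denominator: (t - 7)*(t - 3)*(t + 4)*(t + 5).
Partial-fraction decomposition: -5/(8*(t + 5)) + 41/(77*(t + 4)) - 5/(56*(t - 3)) + 2/(11*(t - 7)).
Integrate each term: A/(t−a) contributes A·log|t−a|.

2*log(t - 7)/11 - 5*log(t - 3)/56 + 41*log(t + 4)/77 - 5*log(t + 5)/8 + C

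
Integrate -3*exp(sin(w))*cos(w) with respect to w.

Let u = sin(w), so du = (cos(w)) dw.
Rewriting, the integral becomes -3·∫ e^u du = -3·e^u.
Substituting back, u = sin(w).

-3*exp(sin(w)) + C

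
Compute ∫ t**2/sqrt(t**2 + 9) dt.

Substitute t = 3·tan(θ), so dt = 3·sec(θ)^2 dθ and the radical becomes sqrt(t**2 + 9) = 3·sec(θ) by the Pythagorean identity.
Integrate the resulting trig expression in θ, then back-substitute tan(θ) = t/3, sec(θ) = sqrt(t**2 + 9)/3 (absorbing any constant into C).

t*sqrt(t**2 + 9)/2 - 9*log(t + sqrt(t**2 + 9))/2 + C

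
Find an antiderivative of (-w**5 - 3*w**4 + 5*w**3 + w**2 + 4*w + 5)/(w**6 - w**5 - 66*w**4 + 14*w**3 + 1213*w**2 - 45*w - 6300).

Factor the denominator: (w - 7)*(w - 4)*(w - 3)*(w + 3)*(w + 5)**2.
Partial-fraction decomposition: -52967/(124416*(w + 5)) + 635/(1728*(w + 5)**2) + 19/(240*(w + 3)) - 325/(1536*(w - 3)) + 205/(243*(w - 4)) - 22213/(17280*(w - 7)).
Integrate each term; A/(w−a) gives A·log|w−a|; A/(w−a)² gives −A/(w−a).

-22213*log(w - 7)/17280 + 205*log(w - 4)/243 - 325*log(w - 3)/1536 + 19*log(w + 3)/240 - 52967*log(w + 5)/124416 - 635/(1728*w + 8640) + C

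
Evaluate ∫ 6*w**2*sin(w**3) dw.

Let u = w**3, so du = (3*w**2) dw.
Rewriting, the integral becomes 2·∫ sin(u) du = 2·-cos(u).
Substituting back, u = w**3.

-2*cos(w**3) + C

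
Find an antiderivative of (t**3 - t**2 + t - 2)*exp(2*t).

(4*t**3 - 10*t**2 + 14*t - 15)*exp(2*t)/8 + C

Use integration by parts with u = t**3 - t**2 + t - 2, dv = exp(2*t) dt, so v = exp(2*t)/2.
Apply parts 3 times (tabular method): alternate signs, differentiate u down to 0, integrate dv up.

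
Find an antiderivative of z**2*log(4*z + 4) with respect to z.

z**3*log(4*z + 4)/3 - z**3/9 + z**2/6 - z/3 + log(z + 1)/3 + C

Use integration by parts with u = log(4*z + 4), dv = z**2 dz.
Then du = 4/(4*z + 4) dz and v = z**3/3.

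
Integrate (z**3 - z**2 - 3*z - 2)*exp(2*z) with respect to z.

Use integration by parts with u = z**3 - z**2 - 3*z - 2, dv = exp(2*z) dz, so v = exp(2*z)/2.
Apply parts 3 times (tabular method): alternate signs, differentiate u down to 0, integrate dv up.

(4*z**3 - 10*z**2 - 2*z - 7)*exp(2*z)/8 + C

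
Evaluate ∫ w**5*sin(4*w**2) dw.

-w**4*cos(4*w**2)/8 + w**2*sin(4*w**2)/16 + cos(4*w**2)/64 + C

Let u = w², du = 2w dw; rewrite as (1/2)∫ u^2·sin(4u) du.
Now integrate by parts 2 times.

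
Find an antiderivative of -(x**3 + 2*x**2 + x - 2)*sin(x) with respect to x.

Use integration by parts with u = x**3 + 2*x**2 + x - 2, dv = -sin(x) dx, so v = cos(x).
Apply parts 3 times (tabular method): alternate signs, differentiate u down to 0, integrate dv up.

x**3*cos(x) - 3*x**2*sin(x) + 2*x**2*cos(x) - 4*x*sin(x) - 5*x*cos(x) + 5*sin(x) - 6*cos(x) + C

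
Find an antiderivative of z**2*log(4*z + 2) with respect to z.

Use integration by parts with u = log(4*z + 2), dv = z**2 dz.
Then du = 4/(4*z + 2) dz and v = z**3/3.

z**3*log(4*z + 2)/3 - z**3/9 + z**2/12 - z/12 + log(2*z + 1)/24 + C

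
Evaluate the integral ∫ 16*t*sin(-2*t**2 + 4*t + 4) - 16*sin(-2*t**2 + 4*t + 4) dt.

Let u = 2*t**2 - 4*t - 4, so du = (4*t - 4) dt.
Rewriting, the integral becomes -4·∫ sin(u) du = -4·-cos(u).
Substituting back, u = 2*t**2 - 4*t - 4.

4*cos(-2*t**2 + 4*t + 4) + C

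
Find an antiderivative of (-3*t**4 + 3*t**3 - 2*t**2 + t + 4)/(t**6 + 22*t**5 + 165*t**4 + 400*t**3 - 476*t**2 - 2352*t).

-log(t)/588 - 13*log(t - 2)/3888 - 62*log(t + 4)/27 + 2305*log(t + 6)/48 - 544382*log(t + 7)/11907 + 8333/(189*t + 1323) + C

Factor the denominator: t*(t - 2)*(t + 4)*(t + 6)*(t + 7)**2.
Partial-fraction decomposition: -544382/(11907*(t + 7)) - 8333/(189*(t + 7)**2) + 2305/(48*(t + 6)) - 62/(27*(t + 4)) - 13/(3888*(t - 2)) - 1/(588*t).
Integrate each term; A/(t−a) gives A·log|t−a|; A/(t−a)² gives −A/(t−a).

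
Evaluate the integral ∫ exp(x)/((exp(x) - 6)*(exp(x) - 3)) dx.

Let u = e^x, du = e^x dx.
The integral becomes ∫ du/((u-6)(u-3)); decompose into partial fractions.

log(exp(x) - 6)/3 - log(exp(x) - 3)/3 + C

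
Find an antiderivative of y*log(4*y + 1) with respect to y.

y**2*log(4*y + 1)/2 - y**2/4 + y/8 - log(4*y + 1)/32 + C

Use integration by parts with u = log(4*y + 1), dv = y dy.
Then du = 4/(4*y + 1) dy and v = y**2/2.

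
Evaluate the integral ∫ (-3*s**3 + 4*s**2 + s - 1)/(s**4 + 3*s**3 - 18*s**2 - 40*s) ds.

log(s)/40 - 125*log(s - 4)/216 + 37*log(s + 2)/36 - 469*log(s + 5)/135 + C

Factor the denominator: s*(s - 4)*(s + 2)*(s + 5).
Partial-fraction decomposition: -469/(135*(s + 5)) + 37/(36*(s + 2)) - 125/(216*(s - 4)) + 1/(40*s).
Integrate each term: A/(s−a) contributes A·log|s−a|.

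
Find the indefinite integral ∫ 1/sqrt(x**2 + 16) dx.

log(x + sqrt(x**2 + 16)) + C

Substitute x = 4·tan(θ), so dx = 4·sec(θ)^2 dθ and the radical becomes sqrt(x**2 + 16) = 4·sec(θ) by the Pythagorean identity.
Integrate the resulting trig expression in θ, then back-substitute tan(θ) = x/4, sec(θ) = sqrt(x**2 + 16)/4 (absorbing any constant into C).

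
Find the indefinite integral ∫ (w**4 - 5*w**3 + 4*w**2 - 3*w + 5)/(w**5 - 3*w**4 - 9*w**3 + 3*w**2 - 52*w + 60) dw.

Factor the denominator: (w - 5)*(w - 1)*(w + 3)*(w**2 + 4).
Partial-fraction decomposition: (544*w - 1021)/(1885*(w**2 + 4)) + 133/(208*(w + 3)) - 1/(40*(w - 1)) + 45/(464*(w - 5)).
Integrate each term; A/(w−a) gives A·log|w−a|; the (Bw+D)/(w²+p²) term gives a log and an atan.

45*log(w - 5)/464 - log(w - 1)/40 + 133*log(w + 3)/208 + 272*log(w**2 + 4)/1885 - 1021*atan(w/2)/3770 + C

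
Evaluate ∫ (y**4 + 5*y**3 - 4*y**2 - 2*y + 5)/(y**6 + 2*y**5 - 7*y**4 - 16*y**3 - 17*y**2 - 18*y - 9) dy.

179*log(y - 3)/960 - 65*log(y + 1)/64 + 79*log(y + 3)/240 + log(y**2 + 1)/4 + 7*atan(y)/20 - 1/(16*y + 16) + C

Factor the denominator: (y - 3)*(y + 1)**2*(y + 3)*(y**2 + 1).
Partial-fraction decomposition: (10*y + 7)/(20*(y**2 + 1)) + 79/(240*(y + 3)) - 65/(64*(y + 1)) + 1/(16*(y + 1)**2) + 179/(960*(y - 3)).
Integrate each term; A/(y−a) gives A·log|y−a|; the (By+D)/(y²+p²) term gives a log and an atan.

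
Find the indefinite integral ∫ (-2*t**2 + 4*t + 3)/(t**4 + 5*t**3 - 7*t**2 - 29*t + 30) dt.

3*log(t - 2)/35 - 5*log(t - 1)/24 - 27*log(t + 3)/40 + 67*log(t + 5)/84 + C

Factor the denominator: (t - 2)*(t - 1)*(t + 3)*(t + 5).
Partial-fraction decomposition: 67/(84*(t + 5)) - 27/(40*(t + 3)) - 5/(24*(t - 1)) + 3/(35*(t - 2)).
Integrate each term: A/(t−a) contributes A·log|t−a|.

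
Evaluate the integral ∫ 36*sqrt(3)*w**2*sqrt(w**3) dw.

Let u = 3*w**3, so du = (9*w**2) dw.
Rewriting, the integral becomes 4·∫ √u du = 4·(2/3)u^(3/2).
Substituting back, u = 3*w**3.

8*sqrt(3)*(w**3)**(3/2) + C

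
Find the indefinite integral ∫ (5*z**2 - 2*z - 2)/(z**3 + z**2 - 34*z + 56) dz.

35*log(z - 4)/11 - 7*log(z - 2)/9 + 257*log(z + 7)/99 + C

Factor the denominator: (z - 4)*(z - 2)*(z + 7).
Partial-fraction decomposition: 257/(99*(z + 7)) - 7/(9*(z - 2)) + 35/(11*(z - 4)).
Integrate each term: A/(z−a) contributes A·log|z−a|.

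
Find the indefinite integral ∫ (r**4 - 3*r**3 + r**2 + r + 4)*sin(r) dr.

-r**4*cos(r) + 4*r**3*sin(r) + 3*r**3*cos(r) - 9*r**2*sin(r) + 11*r**2*cos(r) - 22*r*sin(r) - 19*r*cos(r) + 19*sin(r) - 26*cos(r) + C

Use integration by parts with u = r**4 - 3*r**3 + r**2 + r + 4, dv = sin(r) dr, so v = -cos(r).
Apply parts 4 times (tabular method): alternate signs, differentiate u down to 0, integrate dv up.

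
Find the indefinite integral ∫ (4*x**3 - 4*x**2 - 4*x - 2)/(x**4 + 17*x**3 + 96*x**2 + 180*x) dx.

-log(x)/90 + 582*log(x + 5)/5 - 2023*log(x + 6)/18 + 493/(3*x + 18) + C

Factor the denominator: x*(x + 5)*(x + 6)**2.
Partial-fraction decomposition: -2023/(18*(x + 6)) - 493/(3*(x + 6)**2) + 582/(5*(x + 5)) - 1/(90*x).
Integrate each term; A/(x−a) gives A·log|x−a|; A/(x−a)² gives −A/(x−a).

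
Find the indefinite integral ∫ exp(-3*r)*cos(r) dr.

Let I denote the integral. Integrate by parts with u = cos(r), dv = exp(-3*r) dr, so v = -exp(-3*r)/3: I = -exp(-3*r)*cos(r)/3 − (1/3)·∫ exp(-3*r)*sin(r) dr.
Apply parts again with u = sin(r), dv = exp(-3*r) dr: ∫ exp(-3*r)*sin(r) dr = -exp(-3*r)*sin(r)/3 + (1/3)·I. Substituting back brings back I: I = exp(-3*r)*sin(r)/9 - exp(-3*r)*cos(r)/3 − (1/9)·I.
Solving for I: (1 + 1/9)·I equals the remaining terms, so I = (9/10)·(exp(-3*r)*sin(r)/9 - exp(-3*r)*cos(r)/3).

exp(-3*r)*sin(r)/10 - 3*exp(-3*r)*cos(r)/10 + C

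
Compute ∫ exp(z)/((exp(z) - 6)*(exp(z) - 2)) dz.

log(exp(z) - 6)/4 - log(exp(z) - 2)/4 + C

Let u = e^z, du = e^z dz.
The integral becomes ∫ du/((u-2)(u-6)); decompose into partial fractions.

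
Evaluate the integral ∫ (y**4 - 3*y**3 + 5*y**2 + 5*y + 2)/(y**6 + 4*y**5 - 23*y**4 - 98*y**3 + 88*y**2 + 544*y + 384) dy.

Factor the denominator: (y - 4)*(y - 3)*(y + 1)*(y + 2)*(y + 4)**2.
Partial-fraction decomposition: 3545/(9408*(y + 4)) + 85/(56*(y + 4)**2) - 13/(30*(y + 2)) + 1/(30*(y + 1)) - 31/(490*(y - 3)) + 83/(960*(y - 4)).
Integrate each term; A/(y−a) gives A·log|y−a|; A/(y−a)² gives −A/(y−a).

83*log(y - 4)/960 - 31*log(y - 3)/490 + log(y + 1)/30 - 13*log(y + 2)/30 + 3545*log(y + 4)/9408 - 85/(56*y + 224) + C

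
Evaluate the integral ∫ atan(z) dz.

Use integration by parts with u = arctan(z), dv = dz.
Then du = 1/(z**2 + 1) dz.

z*atan(z) - log(z**2 + 1)/2 + C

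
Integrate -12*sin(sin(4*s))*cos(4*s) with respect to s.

3*cos(sin(4*s)) + C

Let u = sin(4*s), so du = (4*cos(4*s)) ds.
Rewriting, the integral becomes -3·∫ sin(u) du = -3·-cos(u).
Substituting back, u = sin(4*s).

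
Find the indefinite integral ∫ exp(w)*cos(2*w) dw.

Let I denote the integral. Integrate by parts with u = cos(2*w), dv = exp(w) dw, so v = exp(w): I = exp(w)*cos(2*w) + 2·∫ exp(w)*sin(2*w) dw.
Apply parts again with u = sin(2*w), dv = exp(w) dw: ∫ exp(w)*sin(2*w) dw = exp(w)*sin(2*w) − 2·I. Substituting back brings back I: I = 2*exp(w)*sin(2*w) + exp(w)*cos(2*w) − 4·I.
Solving for I: (1 + 4)·I equals the remaining terms, so I = (1/5)·(2*exp(w)*sin(2*w) + exp(w)*cos(2*w)).

2*exp(w)*sin(2*w)/5 + exp(w)*cos(2*w)/5 + C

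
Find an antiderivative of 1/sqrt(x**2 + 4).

Substitute x = 2·tan(θ), so dx = 2·sec(θ)^2 dθ and the radical becomes sqrt(x**2 + 4) = 2·sec(θ) by the Pythagorean identity.
Integrate the resulting trig expression in θ, then back-substitute tan(θ) = x/2, sec(θ) = sqrt(x**2 + 4)/2 (absorbing any constant into C).

log(x + sqrt(x**2 + 4)) + C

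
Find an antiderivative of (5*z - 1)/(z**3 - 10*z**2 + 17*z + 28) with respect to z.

Factor the denominator: (z - 7)*(z - 4)*(z + 1).
Partial-fraction decomposition: -3/(20*(z + 1)) - 19/(15*(z - 4)) + 17/(12*(z - 7)).
Integrate each term: A/(z−a) contributes A·log|z−a|.

17*log(z - 7)/12 - 19*log(z - 4)/15 - 3*log(z + 1)/20 + C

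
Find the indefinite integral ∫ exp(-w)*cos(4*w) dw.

4*exp(-w)*sin(4*w)/17 - exp(-w)*cos(4*w)/17 + C

Let I denote the integral. Integrate by parts with u = cos(4*w), dv = exp(-w) dw, so v = -exp(-w): I = -exp(-w)*cos(4*w) − 4·∫ exp(-w)*sin(4*w) dw.
Apply parts again with u = sin(4*w), dv = exp(-w) dw: ∫ exp(-w)*sin(4*w) dw = -exp(-w)*sin(4*w) + 4·I. Substituting back brings back I: I = 4*exp(-w)*sin(4*w) - exp(-w)*cos(4*w) − 16·I.
Solving for I: (1 + 16)·I equals the remaining terms, so I = (1/17)·(4*exp(-w)*sin(4*w) - exp(-w)*cos(4*w)).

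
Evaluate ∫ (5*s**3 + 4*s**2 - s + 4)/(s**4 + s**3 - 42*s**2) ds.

Factor the denominator: s**2*(s - 6)*(s + 7).
Partial-fraction decomposition: 116/(49*(s + 7)) + 47/(18*(s - 6)) + 19/(882*s) - 2/(21*s**2).
Integrate each term; A/(s−a) gives A·log|s−a|; A/(s−a)² gives −A/(s−a).

19*log(s)/882 + 47*log(s - 6)/18 + 116*log(s + 7)/49 + 2/(21*s) + C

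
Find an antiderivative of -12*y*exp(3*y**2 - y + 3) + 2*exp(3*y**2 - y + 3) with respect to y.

Let u = 3*y**2 - y + 3, so du = (6*y - 1) dy.
Rewriting, the integral becomes -2·∫ e^u du = -2·e^u.
Substituting back, u = 3*y**2 - y + 3.

-2*exp(3*y**2 - y + 3) + C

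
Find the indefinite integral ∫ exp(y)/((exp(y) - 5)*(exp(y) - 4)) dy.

log(exp(y) - 5) - log(exp(y) - 4) + C

Let u = e^y, du = e^y dy.
The integral becomes ∫ du/((u-5)(u-4)); decompose into partial fractions.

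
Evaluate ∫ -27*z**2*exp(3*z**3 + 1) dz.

Let u = 3*z**3 + 1, so du = (9*z**2) dz.
Rewriting, the integral becomes -3·∫ e^u du = -3·e^u.
Substituting back, u = 3*z**3 + 1.

-3*exp(3*z**3 + 1) + C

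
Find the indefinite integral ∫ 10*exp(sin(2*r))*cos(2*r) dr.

Let u = sin(2*r), so du = (2*cos(2*r)) dr.
Rewriting, the integral becomes 5·∫ e^u du = 5·e^u.
Substituting back, u = sin(2*r).

5*exp(sin(2*r)) + C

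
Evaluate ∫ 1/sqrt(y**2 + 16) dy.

log(y + sqrt(y**2 + 16)) + C

Substitute y = 4·tan(θ), so dy = 4·sec(θ)^2 dθ and the radical becomes sqrt(y**2 + 16) = 4·sec(θ) by the Pythagorean identity.
Integrate the resulting trig expression in θ, then back-substitute tan(θ) = y/4, sec(θ) = sqrt(y**2 + 16)/4 (absorbing any constant into C).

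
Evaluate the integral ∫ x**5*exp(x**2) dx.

(x**4 - 2*x**2 + 2)*exp(x**2)/2 + C

Let u = x², du = 2x dx; rewrite as (1/2)∫ u^2·exp(1u) du.
Now integrate by parts 2 times.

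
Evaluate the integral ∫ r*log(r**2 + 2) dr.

Let u = r**2 + 2, so du = (2*r) dr.
The integral becomes (1/2)·∫ log(u) du; integrate by parts with u′=log(u), dv′=du.

r**2*log(r**2 + 2)/2 - r**2/2 + log(r**2 + 2) + C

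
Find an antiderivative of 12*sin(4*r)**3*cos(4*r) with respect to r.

3*sin(4*r)**4/4 + C

Let u = sin(4*r), so du = (4*cos(4*r)) dr.
Rewriting, the integral becomes 3·∫ u^3 du = 3·u^4/4.
Substituting back, u = sin(4*r).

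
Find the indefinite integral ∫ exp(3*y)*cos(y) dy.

Let I denote the integral. Integrate by parts with u = cos(y), dv = exp(3*y) dy, so v = exp(3*y)/3: I = exp(3*y)*cos(y)/3 + (1/3)·∫ exp(3*y)*sin(y) dy.
Apply parts again with u = sin(y), dv = exp(3*y) dy: ∫ exp(3*y)*sin(y) dy = exp(3*y)*sin(y)/3 − (1/3)·I. Substituting back brings back I: I = exp(3*y)*sin(y)/9 + exp(3*y)*cos(y)/3 − (1/9)·I.
Solving for I: (1 + 1/9)·I equals the remaining terms, so I = (9/10)·(exp(3*y)*sin(y)/9 + exp(3*y)*cos(y)/3).

exp(3*y)*sin(y)/10 + 3*exp(3*y)*cos(y)/10 + C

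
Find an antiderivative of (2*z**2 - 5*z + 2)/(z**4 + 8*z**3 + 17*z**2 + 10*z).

log(z)/5 - 9*log(z + 1)/4 + 10*log(z + 2)/3 - 77*log(z + 5)/60 + C

Factor the denominator: z*(z + 1)*(z + 2)*(z + 5).
Partial-fraction decomposition: -77/(60*(z + 5)) + 10/(3*(z + 2)) - 9/(4*(z + 1)) + 1/(5*z).
Integrate each term: A/(z−a) contributes A·log|z−a|.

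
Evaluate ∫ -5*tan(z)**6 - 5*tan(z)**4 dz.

Let u = tan(z), so du = (tan(z)**2 + 1) dz.
Rewriting, the integral becomes -5·∫ u^4 du = -5·u^5/5.
Substituting back, u = tan(z).

-tan(z)**5 + C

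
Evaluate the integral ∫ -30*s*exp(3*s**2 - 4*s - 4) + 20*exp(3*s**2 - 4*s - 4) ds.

Let u = 3*s**2 - 4*s - 4, so du = (6*s - 4) ds.
Rewriting, the integral becomes -5·∫ e^u du = -5·e^u.
Substituting back, u = 3*s**2 - 4*s - 4.

-5*exp(3*s**2 - 4*s - 4) + C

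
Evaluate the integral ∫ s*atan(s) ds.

Use integration by parts with u = arctan(s), dv = s ds.
Then du = 1/(s**2 + 1) ds.

s**2*atan(s)/2 - s/2 + atan(s)/2 + C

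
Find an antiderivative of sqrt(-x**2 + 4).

Substitute x = 2·sin(θ), so dx = 2·cos(θ) dθ and the radical becomes sqrt(-x**2 + 4) = 2·cos(θ) by the Pythagorean identity.
Integrate the resulting trig expression in θ, then back-substitute θ = asin(x/2), sin(θ) = x/2, cos(θ) = sqrt(-x**2 + 4)/2 (absorbing any constant into C).

x*sqrt(-x**2 + 4)/2 + 2*asin(x/2) + C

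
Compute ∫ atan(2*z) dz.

z*atan(2*z) - log(4*z**2 + 1)/4 + C

Use integration by parts with u = arctan(2*z), dv = dz.
Then du = 2/(4*z**2 + 1) dz.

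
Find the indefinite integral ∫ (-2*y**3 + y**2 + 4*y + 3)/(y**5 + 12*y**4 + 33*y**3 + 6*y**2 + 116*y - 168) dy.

3*log(y - 1)/140 - 447*log(y + 6)/280 + 355*log(y + 7)/212 - 211*log(y**2 + 4)/4240 + 129*atan(y/2)/2120 + C

Factor the denominator: (y - 1)*(y + 6)*(y + 7)*(y**2 + 4).
Partial-fraction decomposition: -(211*y - 258)/(2120*(y**2 + 4)) + 355/(212*(y + 7)) - 447/(280*(y + 6)) + 3/(140*(y - 1)).
Integrate each term; A/(y−a) gives A·log|y−a|; the (By+D)/(y²+p²) term gives a log and an atan.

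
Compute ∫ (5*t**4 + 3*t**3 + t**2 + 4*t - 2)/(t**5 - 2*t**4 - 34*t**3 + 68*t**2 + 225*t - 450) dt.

1181*log(t - 5)/160 - 505*log(t - 3)/96 + 38*log(t - 2)/35 - 319*log(t + 3)/480 + 2753*log(t + 5)/1120 + C

Factor the denominator: (t - 5)*(t - 3)*(t - 2)*(t + 3)*(t + 5).
Partial-fraction decomposition: 2753/(1120*(t + 5)) - 319/(480*(t + 3)) + 38/(35*(t - 2)) - 505/(96*(t - 3)) + 1181/(160*(t - 5)).
Integrate each term: A/(t−a) contributes A·log|t−a|.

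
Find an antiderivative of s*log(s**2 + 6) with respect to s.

Let u = s**2 + 6, so du = (2*s) ds.
The integral becomes (1/2)·∫ log(u) du; integrate by parts with u′=log(u), dv′=du.

s**2*log(s**2 + 6)/2 - s**2/2 + 3*log(s**2 + 6) + C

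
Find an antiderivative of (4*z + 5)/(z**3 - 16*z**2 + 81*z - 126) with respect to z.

33*log(z - 7)/4 - 29*log(z - 6)/3 + 17*log(z - 3)/12 + C

Factor the denominator: (z - 7)*(z - 6)*(z - 3).
Partial-fraction decomposition: 17/(12*(z - 3)) - 29/(3*(z - 6)) + 33/(4*(z - 7)).
Integrate each term: A/(z−a) contributes A·log|z−a|.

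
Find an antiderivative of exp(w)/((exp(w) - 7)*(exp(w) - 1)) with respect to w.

Let u = e^w, du = e^w dw.
The integral becomes ∫ du/((u-7)(u-1)); decompose into partial fractions.

log(exp(w) - 7)/6 - log(exp(w) - 1)/6 + C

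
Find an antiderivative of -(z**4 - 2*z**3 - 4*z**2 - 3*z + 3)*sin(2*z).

Use integration by parts with u = z**4 - 2*z**3 - 4*z**2 - 3*z + 3, dv = -sin(2*z) dz, so v = cos(2*z)/2.
Apply parts 4 times (tabular method): alternate signs, differentiate u down to 0, integrate dv up.

z**4*cos(2*z)/2 - z**3*sin(2*z) - z**3*cos(2*z) + 3*z**2*sin(2*z)/2 - 7*z**2*cos(2*z)/2 + 7*z*sin(2*z)/2 + 13*cos(2*z)/4 + C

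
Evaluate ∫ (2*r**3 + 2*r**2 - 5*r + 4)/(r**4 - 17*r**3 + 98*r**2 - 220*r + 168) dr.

753*log(r - 7)/25 - 239*log(r - 6)/8 + 351*log(r - 2)/200 - 9/(10*r - 20) + C

Factor the denominator: (r - 7)*(r - 6)*(r - 2)**2.
Partial-fraction decomposition: 351/(200*(r - 2)) + 9/(10*(r - 2)**2) - 239/(8*(r - 6)) + 753/(25*(r - 7)).
Integrate each term; A/(r−a) gives A·log|r−a|; A/(r−a)² gives −A/(r−a).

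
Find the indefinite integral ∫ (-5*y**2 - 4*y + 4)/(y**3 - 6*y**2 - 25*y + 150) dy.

Factor the denominator: (y - 6)*(y - 5)*(y + 5).
Partial-fraction decomposition: -101/(110*(y + 5)) + 141/(10*(y - 5)) - 200/(11*(y - 6)).
Integrate each term: A/(y−a) contributes A·log|y−a|.

-200*log(y - 6)/11 + 141*log(y - 5)/10 - 101*log(y + 5)/110 + C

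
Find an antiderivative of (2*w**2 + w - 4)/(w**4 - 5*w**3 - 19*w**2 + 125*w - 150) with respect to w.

Factor the denominator: (w - 5)*(w - 3)*(w - 2)*(w + 5).
Partial-fraction decomposition: -41/(560*(w + 5)) + 2/(7*(w - 2)) - 17/(16*(w - 3)) + 17/(20*(w - 5)).
Integrate each term: A/(w−a) contributes A·log|w−a|.

17*log(w - 5)/20 - 17*log(w - 3)/16 + 2*log(w - 2)/7 - 41*log(w + 5)/560 + C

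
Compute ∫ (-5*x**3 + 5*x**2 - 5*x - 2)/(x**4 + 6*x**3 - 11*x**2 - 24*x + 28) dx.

Factor the denominator: (x - 2)*(x - 1)*(x + 2)*(x + 7).
Partial-fraction decomposition: -1993/(360*(x + 7)) + 17/(15*(x + 2)) + 7/(24*(x - 1)) - 8/(9*(x - 2)).
Integrate each term: A/(x−a) contributes A·log|x−a|.

-8*log(x - 2)/9 + 7*log(x - 1)/24 + 17*log(x + 2)/15 - 1993*log(x + 7)/360 + C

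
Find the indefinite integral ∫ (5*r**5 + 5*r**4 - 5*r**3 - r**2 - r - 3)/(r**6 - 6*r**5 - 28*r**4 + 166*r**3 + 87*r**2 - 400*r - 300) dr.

Factor the denominator: (r - 6)*(r - 5)*(r - 2)*(r + 1)**2*(r + 5).
Partial-fraction decomposition: 5949/(6160*(r + 5)) + 115/(7056*(r + 1)) - 1/(252*(r + 1)**2) + 191/(756*(r - 2)) - 4523/(270*(r - 5)) + 44235/(2156*(r - 6)).
Integrate each term; A/(r−a) gives A·log|r−a|; A/(r−a)² gives −A/(r−a).

44235*log(r - 6)/2156 - 4523*log(r - 5)/270 + 191*log(r - 2)/756 + 115*log(r + 1)/7056 + 5949*log(r + 5)/6160 + 1/(252*r + 252) + C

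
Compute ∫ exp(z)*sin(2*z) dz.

Let I denote the integral. Integrate by parts with u = sin(2*z), dv = exp(z) dz, so v = exp(z): I = exp(z)*sin(2*z) − 2·∫ exp(z)*cos(2*z) dz.
Apply parts again with u = cos(2*z), dv = exp(z) dz: ∫ exp(z)*cos(2*z) dz = exp(z)*cos(2*z) + 2·I. Substituting back brings back I: I = exp(z)*sin(2*z) - 2*exp(z)*cos(2*z) − 4·I.
Solving for I: (1 + 4)·I equals the remaining terms, so I = (1/5)·(exp(z)*sin(2*z) - 2*exp(z)*cos(2*z)).

exp(z)*sin(2*z)/5 - 2*exp(z)*cos(2*z)/5 + C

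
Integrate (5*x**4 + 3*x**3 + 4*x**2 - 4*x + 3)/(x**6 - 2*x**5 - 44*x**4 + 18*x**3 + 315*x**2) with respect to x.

-146*log(x)/11025 + 2641*log(x - 7)/4704 - 19*log(x - 3)/64 + 25*log(x + 3)/72 - 2873*log(x + 5)/4800 - 1/(105*x) + C

Factor the denominator: x**2*(x - 7)*(x - 3)*(x + 3)*(x + 5).
Partial-fraction decomposition: -2873/(4800*(x + 5)) + 25/(72*(x + 3)) - 19/(64*(x - 3)) + 2641/(4704*(x - 7)) - 146/(11025*x) + 1/(105*x**2).
Integrate each term; A/(x−a) gives A·log|x−a|; A/(x−a)² gives −A/(x−a).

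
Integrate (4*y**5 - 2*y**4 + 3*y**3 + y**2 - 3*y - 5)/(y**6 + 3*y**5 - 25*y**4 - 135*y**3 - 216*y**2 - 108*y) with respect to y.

5*log(y)/108 + 29173*log(y - 6)/27216 - 5*log(y + 1)/14 + 179*log(y + 2)/16 - 3863*log(y + 3)/486 + 601/(27*y + 81) + C

Factor the denominator: y*(y - 6)*(y + 1)*(y + 2)*(y + 3)**2.
Partial-fraction decomposition: -3863/(486*(y + 3)) - 601/(27*(y + 3)**2) + 179/(16*(y + 2)) - 5/(14*(y + 1)) + 29173/(27216*(y - 6)) + 5/(108*y).
Integrate each term; A/(y−a) gives A·log|y−a|; A/(y−a)² gives −A/(y−a).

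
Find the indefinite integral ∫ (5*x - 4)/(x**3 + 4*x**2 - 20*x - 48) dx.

Factor the denominator: (x - 4)*(x + 2)*(x + 6).
Partial-fraction decomposition: -17/(20*(x + 6)) + 7/(12*(x + 2)) + 4/(15*(x - 4)).
Integrate each term: A/(x−a) contributes A·log|x−a|.

4*log(x - 4)/15 + 7*log(x + 2)/12 - 17*log(x + 6)/20 + C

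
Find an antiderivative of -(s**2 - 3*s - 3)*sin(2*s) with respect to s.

Use integration by parts with u = s**2 - 3*s - 3, dv = -sin(2*s) ds, so v = cos(2*s)/2.
Apply parts 2 times (tabular method): alternate signs, differentiate u down to 0, integrate dv up.

s**2*cos(2*s)/2 - s*sin(2*s)/2 - 3*s*cos(2*s)/2 + 3*sin(2*s)/4 - 7*cos(2*s)/4 + C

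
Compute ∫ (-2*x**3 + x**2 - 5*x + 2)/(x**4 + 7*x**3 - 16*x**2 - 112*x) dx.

-log(x)/56 - 65*log(x - 4)/176 + 83*log(x + 4)/48 - 772*log(x + 7)/231 + C

Factor the denominator: x*(x - 4)*(x + 4)*(x + 7).
Partial-fraction decomposition: -772/(231*(x + 7)) + 83/(48*(x + 4)) - 65/(176*(x - 4)) - 1/(56*x).
Integrate each term: A/(x−a) contributes A·log|x−a|.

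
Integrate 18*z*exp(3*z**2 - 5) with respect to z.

Let u = 3*z**2 - 5, so du = (6*z) dz.
Rewriting, the integral becomes 3·∫ e^u du = 3·e^u.
Substituting back, u = 3*z**2 - 5.

3*exp(3*z**2 - 5) + C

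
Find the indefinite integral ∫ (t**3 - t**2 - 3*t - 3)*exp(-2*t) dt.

Use integration by parts with u = t**3 - t**2 - 3*t - 3, dv = exp(-2*t) dt, so v = -exp(-2*t)/2.
Apply parts 3 times (tabular method): alternate signs, differentiate u down to 0, integrate dv up.

(-4*t**3 - 2*t**2 + 10*t + 17)*exp(-2*t)/8 + C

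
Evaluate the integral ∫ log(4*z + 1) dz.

Use integration by parts with u = log(4*z + 1), dv = dz.
Then du = 4/(4*z + 1) dz and v = z.

z*log(4*z + 1) - z + log(4*z + 1)/4 + C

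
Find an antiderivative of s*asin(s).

s**2*asin(s)/2 + s*sqrt(-s**2 + 1)/4 - asin(s)/4 + C

Use integration by parts with u = arcsin(s), dv = s ds.
Then du = 1/sqrt(-s**2 + 1) ds.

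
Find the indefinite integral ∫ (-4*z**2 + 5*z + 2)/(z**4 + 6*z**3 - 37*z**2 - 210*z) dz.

-log(z)/105 - 56*log(z - 6)/429 - 123*log(z + 5)/110 + 229*log(z + 7)/182 + C

Factor the denominator: z*(z - 6)*(z + 5)*(z + 7).
Partial-fraction decomposition: 229/(182*(z + 7)) - 123/(110*(z + 5)) - 56/(429*(z - 6)) - 1/(105*z).
Integrate each term: A/(z−a) contributes A·log|z−a|.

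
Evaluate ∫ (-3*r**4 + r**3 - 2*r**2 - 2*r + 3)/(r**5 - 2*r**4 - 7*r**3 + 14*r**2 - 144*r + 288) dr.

Factor the denominator: (r - 4)*(r - 2)*(r + 4)*(r**2 + 9).
Partial-fraction decomposition: -(244*r + 345)/(325*(r**2 + 9)) - 853/(1200*(r + 4)) + 49/(156*(r - 2)) - 741/(400*(r - 4)).
Integrate each term; A/(r−a) gives A·log|r−a|; the (Br+D)/(r²+p²) term gives a log and an atan.

-741*log(r - 4)/400 + 49*log(r - 2)/156 - 853*log(r + 4)/1200 - 122*log(r**2 + 9)/325 - 23*atan(r/3)/65 + C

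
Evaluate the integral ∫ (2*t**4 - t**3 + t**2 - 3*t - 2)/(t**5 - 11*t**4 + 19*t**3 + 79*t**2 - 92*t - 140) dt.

299*log(t - 7)/48 - 1133*log(t - 5)/252 + log(t - 2)/9 - 5*log(t + 1)/144 + 4*log(t + 2)/21 + C

Factor the denominator: (t - 7)*(t - 5)*(t - 2)*(t + 1)*(t + 2).
Partial-fraction decomposition: 4/(21*(t + 2)) - 5/(144*(t + 1)) + 1/(9*(t - 2)) - 1133/(252*(t - 5)) + 299/(48*(t - 7)).
Integrate each term: A/(t−a) contributes A·log|t−a|.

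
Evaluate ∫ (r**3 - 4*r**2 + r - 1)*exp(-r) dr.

(-r**3 + r**2 + r + 2)*exp(-r) + C

Use integration by parts with u = r**3 - 4*r**2 + r - 1, dv = exp(-r) dr, so v = -exp(-r).
Apply parts 3 times (tabular method): alternate signs, differentiate u down to 0, integrate dv up.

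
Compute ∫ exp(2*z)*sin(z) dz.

Let I denote the integral. Integrate by parts with u = sin(z), dv = exp(2*z) dz, so v = exp(2*z)/2: I = exp(2*z)*sin(z)/2 − (1/2)·∫ exp(2*z)*cos(z) dz.
Apply parts again with u = cos(z), dv = exp(2*z) dz: ∫ exp(2*z)*cos(z) dz = exp(2*z)*cos(z)/2 + (1/2)·I. Substituting back brings back I: I = exp(2*z)*sin(z)/2 - exp(2*z)*cos(z)/4 − (1/4)·I.
Solving for I: (1 + 1/4)·I equals the remaining terms, so I = (4/5)·(exp(2*z)*sin(z)/2 - exp(2*z)*cos(z)/4).

2*exp(2*z)*sin(z)/5 - exp(2*z)*cos(z)/5 + C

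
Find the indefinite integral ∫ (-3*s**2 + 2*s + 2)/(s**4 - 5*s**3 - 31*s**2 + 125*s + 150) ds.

-94*log(s - 6)/77 + 21*log(s - 5)/20 - log(s + 1)/56 + 83*log(s + 5)/440 + C

Factor the denominator: (s - 6)*(s - 5)*(s + 1)*(s + 5).
Partial-fraction decomposition: 83/(440*(s + 5)) - 1/(56*(s + 1)) + 21/(20*(s - 5)) - 94/(77*(s - 6)).
Integrate each term: A/(s−a) contributes A·log|s−a|.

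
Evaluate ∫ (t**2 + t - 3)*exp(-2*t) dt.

(-t**2 - 2*t + 2)*exp(-2*t)/2 + C

Use integration by parts with u = t**2 + t - 3, dv = exp(-2*t) dt, so v = -exp(-2*t)/2.
Apply parts 2 times (tabular method): alternate signs, differentiate u down to 0, integrate dv up.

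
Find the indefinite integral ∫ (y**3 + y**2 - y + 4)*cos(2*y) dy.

y**3*sin(2*y)/2 + y**2*sin(2*y)/2 + 3*y**2*cos(2*y)/4 - 5*y*sin(2*y)/4 + y*cos(2*y)/2 + 7*sin(2*y)/4 - 5*cos(2*y)/8 + C

Use integration by parts with u = y**3 + y**2 - y + 4, dv = cos(2*y) dy, so v = sin(2*y)/2.
Apply parts 3 times (tabular method): alternate signs, differentiate u down to 0, integrate dv up.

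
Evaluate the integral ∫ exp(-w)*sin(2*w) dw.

Let I denote the integral. Integrate by parts with u = sin(2*w), dv = exp(-w) dw, so v = -exp(-w): I = -exp(-w)*sin(2*w) + 2·∫ exp(-w)*cos(2*w) dw.
Apply parts again with u = cos(2*w), dv = exp(-w) dw: ∫ exp(-w)*cos(2*w) dw = -exp(-w)*cos(2*w) − 2·I. Substituting back brings back I: I = -exp(-w)*sin(2*w) - 2*exp(-w)*cos(2*w) − 4·I.
Solving for I: (1 + 4)·I equals the remaining terms, so I = (1/5)·(-exp(-w)*sin(2*w) - 2*exp(-w)*cos(2*w)).

-exp(-w)*sin(2*w)/5 - 2*exp(-w)*cos(2*w)/5 + C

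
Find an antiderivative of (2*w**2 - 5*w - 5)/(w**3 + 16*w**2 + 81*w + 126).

7*log(w + 3)/3 - 97*log(w + 6)/3 + 32*log(w + 7) + C

Factor the denominator: (w + 3)*(w + 6)*(w + 7).
Partial-fraction decomposition: 32/(w + 7) - 97/(3*(w + 6)) + 7/(3*(w + 3)).
Integrate each term: A/(w−a) contributes A·log|w−a|.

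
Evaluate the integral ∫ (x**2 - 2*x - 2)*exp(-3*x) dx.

(-9*x**2 + 12*x + 22)*exp(-3*x)/27 + C

Use integration by parts with u = x**2 - 2*x - 2, dv = exp(-3*x) dx, so v = -exp(-3*x)/3.
Apply parts 2 times (tabular method): alternate signs, differentiate u down to 0, integrate dv up.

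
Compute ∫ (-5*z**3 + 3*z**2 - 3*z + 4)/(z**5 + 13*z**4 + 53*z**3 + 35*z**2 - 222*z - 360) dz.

-log(z - 2)/35 + 767*log(z + 3)/20 - 64*log(z + 4) + 719*log(z + 5)/28 + 35/(2*z + 6) + C

Factor the denominator: (z - 2)*(z + 3)**2*(z + 4)*(z + 5).
Partial-fraction decomposition: 719/(28*(z + 5)) - 64/(z + 4) + 767/(20*(z + 3)) - 35/(2*(z + 3)**2) - 1/(35*(z - 2)).
Integrate each term; A/(z−a) gives A·log|z−a|; A/(z−a)² gives −A/(z−a).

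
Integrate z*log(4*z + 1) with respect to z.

z**2*log(4*z + 1)/2 - z**2/4 + z/8 - log(4*z + 1)/32 + C

Use integration by parts with u = log(4*z + 1), dv = z dz.
Then du = 4/(4*z + 1) dz and v = z**2/2.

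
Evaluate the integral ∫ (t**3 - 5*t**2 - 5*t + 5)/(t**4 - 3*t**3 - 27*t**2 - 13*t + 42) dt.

Factor the denominator: (t - 7)*(t - 1)*(t + 2)*(t + 3).
Partial-fraction decomposition: 13/(10*(t + 3)) - 13/(27*(t + 2)) + 1/(18*(t - 1)) + 17/(135*(t - 7)).
Integrate each term: A/(t−a) contributes A·log|t−a|.

17*log(t - 7)/135 + log(t - 1)/18 - 13*log(t + 2)/27 + 13*log(t + 3)/10 + C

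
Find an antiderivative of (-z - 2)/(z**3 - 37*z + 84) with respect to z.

Factor the denominator: (z - 4)*(z - 3)*(z + 7).
Partial-fraction decomposition: 1/(22*(z + 7)) + 1/(2*(z - 3)) - 6/(11*(z - 4)).
Integrate each term: A/(z−a) contributes A·log|z−a|.

-6*log(z - 4)/11 + log(z - 3)/2 + log(z + 7)/22 + C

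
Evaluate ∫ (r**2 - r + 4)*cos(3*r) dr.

r**2*sin(3*r)/3 - r*sin(3*r)/3 + 2*r*cos(3*r)/9 + 34*sin(3*r)/27 - cos(3*r)/9 + C

Use integration by parts with u = r**2 - r + 4, dv = cos(3*r) dr, so v = sin(3*r)/3.
Apply parts 2 times (tabular method): alternate signs, differentiate u down to 0, integrate dv up.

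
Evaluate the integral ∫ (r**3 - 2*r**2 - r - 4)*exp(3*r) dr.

Use integration by parts with u = r**3 - 2*r**2 - r - 4, dv = exp(3*r) dr, so v = exp(3*r)/3.
Apply parts 3 times (tabular method): alternate signs, differentiate u down to 0, integrate dv up.

(3*r**3 - 9*r**2 + 3*r - 13)*exp(3*r)/9 + C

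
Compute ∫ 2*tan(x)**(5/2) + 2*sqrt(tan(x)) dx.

4*tan(x)**(3/2)/3 + C

Let u = tan(x), so du = (tan(x)**2 + 1) dx.
Rewriting, the integral becomes 2·∫ √u du = 2·(2/3)u^(3/2).
Substituting back, u = tan(x).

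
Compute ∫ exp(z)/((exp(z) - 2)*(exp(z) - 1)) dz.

Let u = e^z, du = e^z dz.
The integral becomes ∫ du/((u-1)(u-2)); decompose into partial fractions.

log(exp(z) - 2) - log(exp(z) - 1) + C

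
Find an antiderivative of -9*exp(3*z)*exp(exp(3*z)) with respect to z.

Let u = exp(3*z), so du = (3*exp(3*z)) dz.
Rewriting, the integral becomes -3·∫ e^u du = -3·e^u.
Substituting back, u = exp(3*z).

-3*exp(exp(3*z)) + C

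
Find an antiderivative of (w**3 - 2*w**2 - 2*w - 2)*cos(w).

w**3*sin(w) - 2*w**2*sin(w) + 3*w**2*cos(w) - 8*w*sin(w) - 4*w*cos(w) + 2*sin(w) - 8*cos(w) + C

Use integration by parts with u = w**3 - 2*w**2 - 2*w - 2, dv = cos(w) dw, so v = sin(w).
Apply parts 3 times (tabular method): alternate signs, differentiate u down to 0, integrate dv up.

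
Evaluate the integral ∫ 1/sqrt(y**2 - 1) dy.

Substitute y = sec(θ), so dy = sec(θ)*tan(θ) dθ and the radical becomes sqrt(y**2 - 1) = tan(θ) by the Pythagorean identity.
Integrate the resulting trig expression in θ, then back-substitute sec(θ) = y, tan(θ) = sqrt(y**2 - 1) (absorbing any constant into C).

log(y + sqrt(y**2 - 1)) + C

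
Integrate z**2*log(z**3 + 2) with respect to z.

Let u = z**3 + 2, so du = (3*z**2) dz.
The integral becomes (1/3)·∫ log(u) du; integrate by parts with u′=log(u), dv′=du.

z**3*log(z**3 + 2)/3 - z**3/3 + 2*log(z**3 + 2)/3 + C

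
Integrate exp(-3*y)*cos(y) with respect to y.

exp(-3*y)*sin(y)/10 - 3*exp(-3*y)*cos(y)/10 + C

Let I denote the integral. Integrate by parts with u = cos(y), dv = exp(-3*y) dy, so v = -exp(-3*y)/3: I = -exp(-3*y)*cos(y)/3 − (1/3)·∫ exp(-3*y)*sin(y) dy.
Apply parts again with u = sin(y), dv = exp(-3*y) dy: ∫ exp(-3*y)*sin(y) dy = -exp(-3*y)*sin(y)/3 + (1/3)·I. Substituting back brings back I: I = exp(-3*y)*sin(y)/9 - exp(-3*y)*cos(y)/3 − (1/9)·I.
Solving for I: (1 + 1/9)·I equals the remaining terms, so I = (9/10)·(exp(-3*y)*sin(y)/9 - exp(-3*y)*cos(y)/3).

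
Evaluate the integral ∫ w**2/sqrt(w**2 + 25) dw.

Substitute w = 5·tan(θ), so dw = 5·sec(θ)^2 dθ and the radical becomes sqrt(w**2 + 25) = 5·sec(θ) by the Pythagorean identity.
Integrate the resulting trig expression in θ, then back-substitute tan(θ) = w/5, sec(θ) = sqrt(w**2 + 25)/5 (absorbing any constant into C).

w*sqrt(w**2 + 25)/2 - 25*log(w + sqrt(w**2 + 25))/2 + C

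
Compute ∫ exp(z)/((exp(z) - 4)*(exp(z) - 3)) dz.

Let u = e^z, du = e^z dz.
The integral becomes ∫ du/((u-3)(u-4)); decompose into partial fractions.

log(exp(z) - 4) - log(exp(z) - 3) + C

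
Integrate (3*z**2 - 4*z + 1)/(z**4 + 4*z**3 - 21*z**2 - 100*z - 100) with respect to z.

Factor the denominator: (z - 5)*(z + 2)**2*(z + 5).
Partial-fraction decomposition: -16/(15*(z + 5)) + 20/(21*(z + 2)) - 1/(z + 2)**2 + 4/(35*(z - 5)).
Integrate each term; A/(z−a) gives A·log|z−a|; A/(z−a)² gives −A/(z−a).

4*log(z - 5)/35 + 20*log(z + 2)/21 - 16*log(z + 5)/15 + 1/(z + 2) + C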